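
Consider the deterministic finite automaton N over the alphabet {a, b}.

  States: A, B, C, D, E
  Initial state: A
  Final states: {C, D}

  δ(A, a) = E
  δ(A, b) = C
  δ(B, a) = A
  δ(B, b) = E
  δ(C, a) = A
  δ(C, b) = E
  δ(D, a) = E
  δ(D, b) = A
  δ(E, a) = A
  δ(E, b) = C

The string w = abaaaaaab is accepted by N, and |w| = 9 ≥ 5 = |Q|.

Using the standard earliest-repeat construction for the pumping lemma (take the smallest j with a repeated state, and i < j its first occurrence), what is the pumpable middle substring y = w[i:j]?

aba

Run of N on w = a b a a a a a a b:
  step 0: A  (start)
  step 1: E  (read a: A→E)
  step 2: C  (read b: E→C)
  step 3: A  (read a: C→A)   ← first repeat (A seen earlier)
  step 4: E  (read a: A→E)
  step 5: A  (read a: E→A)
  step 6: E  (read a: A→E)
  step 7: A  (read a: E→A)
  step 8: E  (read a: A→E)
  step 9: C  (read b: E→C)

So i = 0, j = 3, giving x = w[0:0] = ε, y = w[0:3] = aba, z = w[3:9] = aaaaab.
Check: |xy| = 3 ≤ 5 and |y| = 3 ≥ 1. Reading y takes N from A back to A, so every xyⁱz is accepted.
Pumping length from the standard proof: p = 5 (the number of states). The repeated state found above gives |xy| = j ≤ 5 and |y| = j − i ≥ 1.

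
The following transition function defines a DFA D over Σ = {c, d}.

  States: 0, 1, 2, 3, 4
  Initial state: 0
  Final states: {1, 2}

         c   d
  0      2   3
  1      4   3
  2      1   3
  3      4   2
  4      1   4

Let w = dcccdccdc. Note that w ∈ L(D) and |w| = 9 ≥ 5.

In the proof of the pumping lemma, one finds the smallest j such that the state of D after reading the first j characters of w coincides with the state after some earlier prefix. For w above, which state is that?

State sequence: 0 -d-> 3 -c-> 4 -c-> 1 -c-> 4 -d-> 4 -c-> 1 -c-> 4 -d-> 4 -c-> 1
First repeat at step 4: 4 was already visited.

The earliest repeat is at step j = 4: D is in 4, which it already visited at step i = 2.

4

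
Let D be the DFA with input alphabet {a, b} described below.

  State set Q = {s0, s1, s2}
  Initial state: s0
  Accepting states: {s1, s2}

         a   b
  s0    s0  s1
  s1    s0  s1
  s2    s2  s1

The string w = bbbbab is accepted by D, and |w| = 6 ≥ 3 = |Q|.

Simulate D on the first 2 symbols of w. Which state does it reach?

State sequence: s0 -b-> s1 -b-> s1

After reading 2 characters, D is in state s1.
(This kind of state-tracing is the core of the pumping-lemma construction: with 3 states, pigeonhole forces a repeat within the first 3 steps.)

s1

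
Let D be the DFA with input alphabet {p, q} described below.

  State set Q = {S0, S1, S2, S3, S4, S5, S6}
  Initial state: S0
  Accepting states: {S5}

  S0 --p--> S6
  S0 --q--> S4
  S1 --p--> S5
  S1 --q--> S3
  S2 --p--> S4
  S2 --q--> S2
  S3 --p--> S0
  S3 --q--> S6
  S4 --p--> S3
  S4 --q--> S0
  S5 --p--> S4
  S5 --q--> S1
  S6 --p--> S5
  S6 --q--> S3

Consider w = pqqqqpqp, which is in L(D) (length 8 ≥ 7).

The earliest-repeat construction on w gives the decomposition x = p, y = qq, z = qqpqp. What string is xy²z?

xy^2z = p·qq·qq·qqpqp = pqqqqqqpqp.
Reading y = qq takes D from S6 back to S6, so after x·y·y the machine is still in S6, and z then leads to the accepting state S5. Hence pqqqqqqpqp ∈ L(D).

pqqqqqqpqp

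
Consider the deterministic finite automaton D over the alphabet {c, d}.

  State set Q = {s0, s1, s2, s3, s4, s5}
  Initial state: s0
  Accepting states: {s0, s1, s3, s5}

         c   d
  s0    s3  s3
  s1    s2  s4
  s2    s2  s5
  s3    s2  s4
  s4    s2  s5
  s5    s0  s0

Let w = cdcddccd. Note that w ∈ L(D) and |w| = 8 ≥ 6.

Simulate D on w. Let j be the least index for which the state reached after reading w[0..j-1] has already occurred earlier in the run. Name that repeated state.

Run of D on w = c d c d d c c d:
  step 0: s0  (start)
  step 1: s3  (read c: s0→s3)
  step 2: s4  (read d: s3→s4)
  step 3: s2  (read c: s4→s2)
  step 4: s5  (read d: s2→s5)
  step 5: s0  (read d: s5→s0)   ← first repeat (s0 seen earlier)
  step 6: s3  (read c: s0→s3)
  step 7: s2  (read c: s3→s2)
  step 8: s5  (read d: s2→s5)

The earliest repeat is at step j = 5: D is in s0, which it already visited at step i = 0.
Since D has 6 states, any run of length ≥ 6 visits 6+1 states, so by pigeonhole some state repeats within the first 6 steps — that repeat gives the pumpable loop.

s0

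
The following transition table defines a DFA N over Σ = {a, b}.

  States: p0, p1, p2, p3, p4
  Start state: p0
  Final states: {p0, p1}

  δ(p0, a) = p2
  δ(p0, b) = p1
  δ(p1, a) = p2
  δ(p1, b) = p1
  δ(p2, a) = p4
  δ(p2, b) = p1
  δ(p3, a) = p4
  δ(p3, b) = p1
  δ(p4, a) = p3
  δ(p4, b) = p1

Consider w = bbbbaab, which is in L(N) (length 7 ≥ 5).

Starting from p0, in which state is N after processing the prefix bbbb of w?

State sequence: p0 -b-> p1 -b-> p1 -b-> p1 -b-> p1

After reading 4 characters, N is in state p1.

p1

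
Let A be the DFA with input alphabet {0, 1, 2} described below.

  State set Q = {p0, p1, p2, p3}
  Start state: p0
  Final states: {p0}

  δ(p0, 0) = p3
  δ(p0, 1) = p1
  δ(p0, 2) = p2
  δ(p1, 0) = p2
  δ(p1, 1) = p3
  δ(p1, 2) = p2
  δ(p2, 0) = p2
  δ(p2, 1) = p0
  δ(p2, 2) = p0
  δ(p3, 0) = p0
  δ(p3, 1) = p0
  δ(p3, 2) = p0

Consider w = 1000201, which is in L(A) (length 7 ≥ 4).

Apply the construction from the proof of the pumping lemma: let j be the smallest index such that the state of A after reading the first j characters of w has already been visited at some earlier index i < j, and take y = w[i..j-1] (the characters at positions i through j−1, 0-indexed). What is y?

State sequence: p0 -1-> p1 -0-> p2 -0-> p2 -0-> p2 -2-> p0 -0-> p3 -1-> p0
First repeat at step 3: p2 was already visited.

So i = 2, j = 3, giving x = w[0:2] = 10, y = w[2:3] = 0, z = w[3:7] = 0201.
Check: |xy| = 3 ≤ 4 and |y| = 1 ≥ 1. Reading y takes A from p2 back to p2, so every xyⁱz is accepted.
Pumping length from the standard proof: p = 4 (the number of states). The repeated state found above gives |xy| = j ≤ 4 and |y| = j − i ≥ 1.

0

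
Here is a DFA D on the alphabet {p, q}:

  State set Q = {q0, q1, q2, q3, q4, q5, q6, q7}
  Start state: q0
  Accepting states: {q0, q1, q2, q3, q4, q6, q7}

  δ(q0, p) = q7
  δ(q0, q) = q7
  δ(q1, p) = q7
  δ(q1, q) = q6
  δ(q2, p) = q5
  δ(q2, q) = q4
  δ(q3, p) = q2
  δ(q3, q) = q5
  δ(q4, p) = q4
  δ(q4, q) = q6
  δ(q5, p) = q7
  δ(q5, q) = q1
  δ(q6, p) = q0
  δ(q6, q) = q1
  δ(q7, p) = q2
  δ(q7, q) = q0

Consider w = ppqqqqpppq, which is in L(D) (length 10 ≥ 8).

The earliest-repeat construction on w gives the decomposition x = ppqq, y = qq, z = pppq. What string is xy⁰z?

ppqqpppq

xy⁰z = xz = ppqq·pppq = ppqqpppq.
Reading y = qq takes D from q6 back to q6, so after x the machine is still in q6, and z then leads to the accepting state q4. Hence ppqqpppq ∈ L(D).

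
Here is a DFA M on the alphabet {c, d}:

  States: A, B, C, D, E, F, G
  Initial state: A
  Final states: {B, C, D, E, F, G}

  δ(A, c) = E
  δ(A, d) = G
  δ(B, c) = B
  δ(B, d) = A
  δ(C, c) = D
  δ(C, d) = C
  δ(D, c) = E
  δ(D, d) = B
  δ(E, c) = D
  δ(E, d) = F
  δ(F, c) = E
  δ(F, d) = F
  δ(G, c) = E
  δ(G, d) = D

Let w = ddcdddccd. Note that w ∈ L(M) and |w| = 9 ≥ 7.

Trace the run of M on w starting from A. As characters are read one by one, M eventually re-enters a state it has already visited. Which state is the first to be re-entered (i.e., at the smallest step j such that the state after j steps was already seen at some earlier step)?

State sequence: A -d-> G -d-> D -c-> E -d-> F -d-> F -d-> F -c-> E -c-> D -d-> B
First repeat at step 5: F was already visited.

The earliest repeat is at step j = 5: M is in F, which it already visited at step i = 4.

F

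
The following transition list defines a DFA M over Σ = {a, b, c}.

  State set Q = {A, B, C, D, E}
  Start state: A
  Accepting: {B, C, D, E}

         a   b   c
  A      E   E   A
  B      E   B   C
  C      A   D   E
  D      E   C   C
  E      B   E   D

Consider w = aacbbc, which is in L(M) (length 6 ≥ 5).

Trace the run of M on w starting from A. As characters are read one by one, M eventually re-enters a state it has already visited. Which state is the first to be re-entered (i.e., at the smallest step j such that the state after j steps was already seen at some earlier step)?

Run of M on w = a a c b b c:
  step 0: A  (start)
  step 1: E  (read a: A→E)
  step 2: B  (read a: E→B)
  step 3: C  (read c: B→C)
  step 4: D  (read b: C→D)
  step 5: C  (read b: D→C)   ← first repeat (C seen earlier)
  step 6: E  (read c: C→E)

The earliest repeat is at step j = 5: M is in C, which it already visited at step i = 3.

C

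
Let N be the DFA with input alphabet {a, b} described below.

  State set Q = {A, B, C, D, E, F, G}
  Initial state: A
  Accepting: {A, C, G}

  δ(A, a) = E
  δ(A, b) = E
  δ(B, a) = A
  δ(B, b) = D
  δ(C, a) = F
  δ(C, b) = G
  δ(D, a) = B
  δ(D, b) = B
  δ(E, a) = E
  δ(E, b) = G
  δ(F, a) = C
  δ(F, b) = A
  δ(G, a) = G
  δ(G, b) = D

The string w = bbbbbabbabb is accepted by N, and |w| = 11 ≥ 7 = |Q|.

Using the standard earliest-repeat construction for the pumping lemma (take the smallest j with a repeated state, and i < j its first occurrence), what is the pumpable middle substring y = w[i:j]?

State sequence: A -b-> E -b-> G -b-> D -b-> B -b-> D -a-> B -b-> D -b-> B -a-> A -b-> E -b-> G
First repeat at step 5: D was already visited.

So i = 3, j = 5, giving x = w[0:3] = bbb, y = w[3:5] = bb, z = w[5:11] = abbabb.
Check: |xy| = 5 ≤ 7 and |y| = 2 ≥ 1. Reading y takes N from D back to D, so every xyⁱz is accepted.

bb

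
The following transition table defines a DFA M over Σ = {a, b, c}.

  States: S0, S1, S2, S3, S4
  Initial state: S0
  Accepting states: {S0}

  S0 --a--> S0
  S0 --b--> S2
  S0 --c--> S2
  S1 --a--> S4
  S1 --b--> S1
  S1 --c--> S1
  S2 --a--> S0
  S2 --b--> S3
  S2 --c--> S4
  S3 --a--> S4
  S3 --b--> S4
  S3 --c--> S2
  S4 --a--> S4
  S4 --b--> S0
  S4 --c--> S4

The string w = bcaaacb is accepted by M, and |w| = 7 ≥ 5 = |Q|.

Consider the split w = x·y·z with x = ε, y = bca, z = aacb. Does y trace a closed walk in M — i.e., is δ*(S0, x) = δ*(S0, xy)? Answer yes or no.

no

Run of M on the first 3 characters of w = b c a:
  step 0: S0  (start)
  step 1: S2  (read b: S0→S2)
  step 2: S4  (read c: S2→S4)
  step 3: S4  (read a: S4→S4)

After x (step 0): S0. After xy (step 3): S4.
They differ (S0 ≠ S4), so y is not a cycle from the state after x; this split is not the one the pumping-lemma construction produces, and pumping y need not keep the string in L(M).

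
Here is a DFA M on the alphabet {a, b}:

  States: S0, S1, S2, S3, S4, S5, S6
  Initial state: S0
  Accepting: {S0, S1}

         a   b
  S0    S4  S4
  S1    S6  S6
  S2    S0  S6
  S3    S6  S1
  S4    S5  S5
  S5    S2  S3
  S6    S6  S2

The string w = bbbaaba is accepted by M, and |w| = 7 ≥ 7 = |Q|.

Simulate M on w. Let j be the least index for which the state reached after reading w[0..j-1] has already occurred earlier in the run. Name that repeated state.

Run of M on w = b b b a a b a:
  step 0: S0  (start)
  step 1: S4  (read b: S0→S4)
  step 2: S5  (read b: S4→S5)
  step 3: S3  (read b: S5→S3)
  step 4: S6  (read a: S3→S6)
  step 5: S6  (read a: S6→S6)   ← first repeat (S6 seen earlier)
  step 6: S2  (read b: S6→S2)
  step 7: S0  (read a: S2→S0)

The earliest repeat is at step j = 5: M is in S6, which it already visited at step i = 4.
Pumping length from the standard proof: p = 7 (the number of states). The repeated state found above gives |xy| = j ≤ 7 and |y| = j − i ≥ 1.

S6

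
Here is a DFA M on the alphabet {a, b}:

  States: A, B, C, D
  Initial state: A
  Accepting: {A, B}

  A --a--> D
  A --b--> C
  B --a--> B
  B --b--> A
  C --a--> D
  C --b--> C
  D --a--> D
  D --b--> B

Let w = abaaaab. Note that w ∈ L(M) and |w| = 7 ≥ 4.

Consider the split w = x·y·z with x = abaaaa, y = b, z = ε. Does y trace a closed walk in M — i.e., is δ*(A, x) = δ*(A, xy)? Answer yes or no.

State sequence: A -a-> D -b-> B -a-> B -a-> B -a-> B -a-> B -b-> A

After x (step 6): B. After xy (step 7): A.
They differ (B ≠ A), so y is not a cycle from the state after x; this split is not the one the pumping-lemma construction produces, and pumping y need not keep the string in L(M).

no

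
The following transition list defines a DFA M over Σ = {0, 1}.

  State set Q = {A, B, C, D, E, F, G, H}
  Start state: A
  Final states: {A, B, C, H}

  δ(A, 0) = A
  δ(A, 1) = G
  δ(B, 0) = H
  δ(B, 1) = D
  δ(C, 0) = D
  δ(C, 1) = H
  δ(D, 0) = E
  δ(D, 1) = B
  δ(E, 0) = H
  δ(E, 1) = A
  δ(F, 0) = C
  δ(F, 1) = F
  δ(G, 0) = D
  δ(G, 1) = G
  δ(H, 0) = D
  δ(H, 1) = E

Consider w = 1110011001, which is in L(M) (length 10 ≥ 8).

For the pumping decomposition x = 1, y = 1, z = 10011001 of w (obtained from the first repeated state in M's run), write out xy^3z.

xy^3z = 1·1·1·1·10011001 = 111110011001.
Reading y = 1 takes M from G back to G, so after x·y·y·y the machine is still in G, and z then leads to the accepting state A. Hence 111110011001 ∈ L(M).

111110011001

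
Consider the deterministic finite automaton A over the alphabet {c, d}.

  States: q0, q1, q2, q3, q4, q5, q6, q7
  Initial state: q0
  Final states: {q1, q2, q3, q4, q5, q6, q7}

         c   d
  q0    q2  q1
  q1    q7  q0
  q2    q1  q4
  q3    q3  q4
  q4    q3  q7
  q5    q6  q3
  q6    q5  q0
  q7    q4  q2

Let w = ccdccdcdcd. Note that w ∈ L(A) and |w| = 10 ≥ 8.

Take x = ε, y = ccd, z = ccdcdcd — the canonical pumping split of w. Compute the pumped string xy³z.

xy^3z = ε·ccd·ccd·ccd·ccdcdcd = ccdccdccdccdcdcd.
Reading y = ccd takes A from q0 back to q0, so after x·y·y·y the machine is still in q0, and z then leads to the accepting state q4. Hence ccdccdccdccdcdcd ∈ L(A).

ccdccdccdccdcdcd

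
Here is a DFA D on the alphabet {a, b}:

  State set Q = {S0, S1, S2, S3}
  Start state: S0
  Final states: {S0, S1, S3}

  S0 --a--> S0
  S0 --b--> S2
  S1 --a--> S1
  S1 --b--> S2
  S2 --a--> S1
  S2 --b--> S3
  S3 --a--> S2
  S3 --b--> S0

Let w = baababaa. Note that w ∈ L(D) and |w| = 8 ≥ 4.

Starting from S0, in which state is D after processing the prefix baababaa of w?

S1

State sequence: S0 -b-> S2 -a-> S1 -a-> S1 -b-> S2 -a-> S1 -b-> S2 -a-> S1 -a-> S1

After reading 8 characters, D is in state S1.
(This kind of state-tracing is the core of the pumping-lemma construction: with 4 states, pigeonhole forces a repeat within the first 4 steps.)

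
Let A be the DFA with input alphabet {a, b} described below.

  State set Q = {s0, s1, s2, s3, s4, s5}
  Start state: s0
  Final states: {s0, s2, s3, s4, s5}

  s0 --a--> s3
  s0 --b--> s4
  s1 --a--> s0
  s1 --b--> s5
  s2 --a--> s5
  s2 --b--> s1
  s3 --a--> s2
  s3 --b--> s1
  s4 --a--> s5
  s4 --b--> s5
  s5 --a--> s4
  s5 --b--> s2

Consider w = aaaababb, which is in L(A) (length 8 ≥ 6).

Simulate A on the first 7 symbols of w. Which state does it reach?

s5

State sequence: s0 -a-> s3 -a-> s2 -a-> s5 -a-> s4 -b-> s5 -a-> s4 -b-> s5

After reading 7 characters, A is in state s5.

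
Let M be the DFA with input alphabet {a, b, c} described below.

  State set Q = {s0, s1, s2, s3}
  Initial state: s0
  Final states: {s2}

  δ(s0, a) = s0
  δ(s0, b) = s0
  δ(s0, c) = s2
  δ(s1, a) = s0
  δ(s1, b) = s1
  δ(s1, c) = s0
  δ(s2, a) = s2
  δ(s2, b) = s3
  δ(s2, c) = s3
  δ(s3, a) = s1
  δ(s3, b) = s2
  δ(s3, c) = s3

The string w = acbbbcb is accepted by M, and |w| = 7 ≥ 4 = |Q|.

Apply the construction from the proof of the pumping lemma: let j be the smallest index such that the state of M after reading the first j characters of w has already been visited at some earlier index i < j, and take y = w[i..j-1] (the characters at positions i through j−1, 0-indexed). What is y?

a

State sequence: s0 -a-> s0 -c-> s2 -b-> s3 -b-> s2 -b-> s3 -c-> s3 -b-> s2
First repeat at step 1: s0 was already visited.

So i = 0, j = 1, giving x = w[0:0] = ε, y = w[0:1] = a, z = w[1:7] = cbbbcb.
Check: |xy| = 1 ≤ 4 and |y| = 1 ≥ 1. Reading y takes M from s0 back to s0, so every xyⁱz is accepted.
The DFA has 4 states, so the proof of the pumping lemma guarantees a repeated state among the first 4+1 visited; the segment between the two visits is the pumpable y.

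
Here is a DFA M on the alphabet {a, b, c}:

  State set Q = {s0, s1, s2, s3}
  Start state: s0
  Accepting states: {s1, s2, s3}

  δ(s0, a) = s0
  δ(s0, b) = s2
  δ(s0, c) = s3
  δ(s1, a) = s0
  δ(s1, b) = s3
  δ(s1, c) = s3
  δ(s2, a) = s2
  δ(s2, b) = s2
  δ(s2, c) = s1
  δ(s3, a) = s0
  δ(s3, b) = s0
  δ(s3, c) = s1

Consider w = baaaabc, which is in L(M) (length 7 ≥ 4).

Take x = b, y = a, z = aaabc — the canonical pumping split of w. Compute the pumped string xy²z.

baaaaabc

xy^2z = b·a·a·aaabc = baaaaabc.
Reading y = a takes M from s2 back to s2, so after x·y·y the machine is still in s2, and z then leads to the accepting state s1. Hence baaaaabc ∈ L(M).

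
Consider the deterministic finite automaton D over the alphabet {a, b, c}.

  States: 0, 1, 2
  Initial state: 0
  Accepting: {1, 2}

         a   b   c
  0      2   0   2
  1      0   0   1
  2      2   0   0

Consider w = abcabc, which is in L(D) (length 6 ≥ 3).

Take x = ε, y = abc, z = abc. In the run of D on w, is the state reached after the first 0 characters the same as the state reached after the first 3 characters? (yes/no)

no

State sequence: 0 -a-> 2 -b-> 0 -c-> 2

After x (step 0): 0. After xy (step 3): 2.
They differ (0 ≠ 2), so y is not a cycle from the state after x; this split is not the one the pumping-lemma construction produces, and pumping y need not keep the string in L(D).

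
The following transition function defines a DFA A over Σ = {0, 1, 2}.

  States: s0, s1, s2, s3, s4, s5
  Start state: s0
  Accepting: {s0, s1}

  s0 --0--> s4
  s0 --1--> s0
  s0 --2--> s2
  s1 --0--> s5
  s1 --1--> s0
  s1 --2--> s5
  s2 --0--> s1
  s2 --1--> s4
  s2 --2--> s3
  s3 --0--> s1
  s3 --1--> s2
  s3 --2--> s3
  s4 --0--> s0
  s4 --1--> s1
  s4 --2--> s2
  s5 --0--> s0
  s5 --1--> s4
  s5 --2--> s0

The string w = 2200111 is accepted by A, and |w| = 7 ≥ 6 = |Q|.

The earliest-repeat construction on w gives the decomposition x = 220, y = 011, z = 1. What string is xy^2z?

xy^2z = 220·011·011·1 = 2200110111.
Reading y = 011 takes A from s1 back to s1, so after x·y·y the machine is still in s1, and z then leads to the accepting state s0. Hence 2200110111 ∈ L(A).

2200110111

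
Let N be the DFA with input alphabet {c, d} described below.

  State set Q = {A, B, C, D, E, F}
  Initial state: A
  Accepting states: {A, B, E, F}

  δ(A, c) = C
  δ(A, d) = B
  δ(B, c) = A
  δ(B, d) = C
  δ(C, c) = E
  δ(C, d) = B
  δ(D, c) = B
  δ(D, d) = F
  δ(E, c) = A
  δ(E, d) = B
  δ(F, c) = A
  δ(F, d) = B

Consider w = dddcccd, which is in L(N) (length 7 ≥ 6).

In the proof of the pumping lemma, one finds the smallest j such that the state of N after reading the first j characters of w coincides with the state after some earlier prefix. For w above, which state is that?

B

Run of N on w = d d d c c c d:
  step 0: A  (start)
  step 1: B  (read d: A→B)
  step 2: C  (read d: B→C)
  step 3: B  (read d: C→B)   ← first repeat (B seen earlier)
  step 4: A  (read c: B→A)
  step 5: C  (read c: A→C)
  step 6: E  (read c: C→E)
  step 7: B  (read d: E→B)

The earliest repeat is at step j = 3: N is in B, which it already visited at step i = 1.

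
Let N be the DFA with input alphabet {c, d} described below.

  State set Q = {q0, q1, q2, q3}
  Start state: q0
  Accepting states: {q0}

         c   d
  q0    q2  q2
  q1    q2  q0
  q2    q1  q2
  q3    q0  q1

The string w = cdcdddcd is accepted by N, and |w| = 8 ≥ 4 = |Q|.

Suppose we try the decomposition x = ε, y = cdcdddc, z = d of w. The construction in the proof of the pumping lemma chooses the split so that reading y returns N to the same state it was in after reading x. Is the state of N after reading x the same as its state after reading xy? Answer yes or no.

no

Run of N on the first 7 characters of w = c d c d d d c:
  step 0: q0  (start)
  step 1: q2  (read c: q0→q2)
  step 2: q2  (read d: q2→q2)
  step 3: q1  (read c: q2→q1)
  step 4: q0  (read d: q1→q0)
  step 5: q2  (read d: q0→q2)
  step 6: q2  (read d: q2→q2)
  step 7: q1  (read c: q2→q1)

After x (step 0): q0. After xy (step 7): q1.
They differ (q0 ≠ q1), so y is not a cycle from the state after x; this split is not the one the pumping-lemma construction produces, and pumping y need not keep the string in L(N).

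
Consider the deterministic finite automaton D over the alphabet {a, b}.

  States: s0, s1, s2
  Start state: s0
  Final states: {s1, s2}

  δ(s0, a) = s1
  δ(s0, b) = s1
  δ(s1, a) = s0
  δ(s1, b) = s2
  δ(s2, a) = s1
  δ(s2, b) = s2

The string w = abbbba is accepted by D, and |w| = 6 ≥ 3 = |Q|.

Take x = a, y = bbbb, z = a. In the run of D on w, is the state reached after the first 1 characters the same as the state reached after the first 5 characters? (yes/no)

Run of D on the first 5 characters of w = a b b b b:
  step 0: s0  (start)
  step 1: s1  (read a: s0→s1)
  step 2: s2  (read b: s1→s2)
  step 3: s2  (read b: s2→s2)
  step 4: s2  (read b: s2→s2)
  step 5: s2  (read b: s2→s2)

After x (step 1): s1. After xy (step 5): s2.
They differ (s1 ≠ s2), so y is not a cycle from the state after x; this split is not the one the pumping-lemma construction produces, and pumping y need not keep the string in L(D).

no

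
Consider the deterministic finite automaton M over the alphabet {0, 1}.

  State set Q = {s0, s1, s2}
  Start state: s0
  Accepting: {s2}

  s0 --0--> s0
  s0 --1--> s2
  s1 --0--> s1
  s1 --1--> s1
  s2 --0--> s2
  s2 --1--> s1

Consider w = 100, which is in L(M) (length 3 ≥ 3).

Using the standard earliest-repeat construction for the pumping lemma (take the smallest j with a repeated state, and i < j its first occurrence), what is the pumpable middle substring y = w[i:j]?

0

Run of M on w = 1 0 0:
  step 0: s0  (start)
  step 1: s2  (read 1: s0→s2)
  step 2: s2  (read 0: s2→s2)   ← first repeat (s2 seen earlier)
  step 3: s2  (read 0: s2→s2)

So i = 1, j = 2, giving x = w[0:1] = 1, y = w[1:2] = 0, z = w[2:3] = 0.
Check: |xy| = 2 ≤ 3 and |y| = 1 ≥ 1. Reading y takes M from s2 back to s2, so every xyⁱz is accepted.
The DFA has 3 states, so the proof of the pumping lemma guarantees a repeated state among the first 3+1 visited; the segment between the two visits is the pumpable y.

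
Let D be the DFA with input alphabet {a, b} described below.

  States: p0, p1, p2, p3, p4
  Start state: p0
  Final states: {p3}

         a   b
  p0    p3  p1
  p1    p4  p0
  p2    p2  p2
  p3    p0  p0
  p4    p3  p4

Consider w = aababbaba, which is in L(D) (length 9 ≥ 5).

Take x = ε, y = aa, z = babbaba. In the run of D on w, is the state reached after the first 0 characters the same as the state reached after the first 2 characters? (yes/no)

yes

State sequence: p0 -a-> p3 -a-> p0

After x (step 0): p0. After xy (step 2): p0.
They match, so y = aa drives D around a cycle from p0 back to itself; pumping y any number of times keeps D in p0 before reading z, and xyⁱz ∈ L(D) for every i ≥ 0.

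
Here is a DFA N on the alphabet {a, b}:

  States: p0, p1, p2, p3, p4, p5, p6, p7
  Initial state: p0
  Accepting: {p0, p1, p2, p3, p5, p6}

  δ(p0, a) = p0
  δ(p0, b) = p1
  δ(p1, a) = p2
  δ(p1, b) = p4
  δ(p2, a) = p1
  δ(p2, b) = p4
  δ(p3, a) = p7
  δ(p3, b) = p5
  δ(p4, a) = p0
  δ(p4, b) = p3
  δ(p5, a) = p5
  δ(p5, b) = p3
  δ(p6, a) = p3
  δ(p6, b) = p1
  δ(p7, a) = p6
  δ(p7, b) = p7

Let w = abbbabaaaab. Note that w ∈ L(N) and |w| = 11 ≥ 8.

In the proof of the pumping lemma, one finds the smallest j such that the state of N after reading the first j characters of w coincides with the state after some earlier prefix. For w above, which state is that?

p0

State sequence: p0 -a-> p0 -b-> p1 -b-> p4 -b-> p3 -a-> p7 -b-> p7 -a-> p6 -a-> p3 -a-> p7 -a-> p6 -b-> p1
First repeat at step 1: p0 was already visited.

The earliest repeat is at step j = 1: N is in p0, which it already visited at step i = 0.
With |Q| = 8, pigeonhole forces a state repeat no later than step 8; the substring read between the first and second visits to that state can be pumped.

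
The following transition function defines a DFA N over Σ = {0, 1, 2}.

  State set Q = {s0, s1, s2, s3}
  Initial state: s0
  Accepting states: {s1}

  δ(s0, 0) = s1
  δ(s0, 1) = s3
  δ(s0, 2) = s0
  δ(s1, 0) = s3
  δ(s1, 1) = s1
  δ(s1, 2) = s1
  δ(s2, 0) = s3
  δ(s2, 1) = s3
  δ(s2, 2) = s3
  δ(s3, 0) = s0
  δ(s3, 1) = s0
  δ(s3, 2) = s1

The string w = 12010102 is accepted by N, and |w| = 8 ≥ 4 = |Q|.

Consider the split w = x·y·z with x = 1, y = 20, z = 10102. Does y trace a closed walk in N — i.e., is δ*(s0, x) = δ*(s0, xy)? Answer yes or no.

Run of N on the first 3 characters of w = 1 2 0:
  step 0: s0  (start)
  step 1: s3  (read 1: s0→s3)
  step 2: s1  (read 2: s3→s1)
  step 3: s3  (read 0: s1→s3)

After x (step 1): s3. After xy (step 3): s3.
They match, so y = 20 drives N around a cycle from s3 back to itself; pumping y any number of times keeps N in s3 before reading z, and xyⁱz ∈ L(N) for every i ≥ 0.

yes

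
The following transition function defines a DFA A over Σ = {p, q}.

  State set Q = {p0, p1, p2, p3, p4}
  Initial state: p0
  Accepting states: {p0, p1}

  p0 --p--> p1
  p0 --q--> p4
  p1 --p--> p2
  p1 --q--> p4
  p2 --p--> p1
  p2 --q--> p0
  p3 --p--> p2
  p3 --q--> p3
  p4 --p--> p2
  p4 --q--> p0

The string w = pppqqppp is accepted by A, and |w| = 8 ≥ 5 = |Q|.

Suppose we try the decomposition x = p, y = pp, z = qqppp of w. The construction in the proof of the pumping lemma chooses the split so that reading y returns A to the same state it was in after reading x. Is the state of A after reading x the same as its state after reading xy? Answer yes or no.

yes

State sequence: p0 -p-> p1 -p-> p2 -p-> p1

After x (step 1): p1. After xy (step 3): p1.
They match, so y = pp drives A around a cycle from p1 back to itself; pumping y any number of times keeps A in p1 before reading z, and xyⁱz ∈ L(A) for every i ≥ 0.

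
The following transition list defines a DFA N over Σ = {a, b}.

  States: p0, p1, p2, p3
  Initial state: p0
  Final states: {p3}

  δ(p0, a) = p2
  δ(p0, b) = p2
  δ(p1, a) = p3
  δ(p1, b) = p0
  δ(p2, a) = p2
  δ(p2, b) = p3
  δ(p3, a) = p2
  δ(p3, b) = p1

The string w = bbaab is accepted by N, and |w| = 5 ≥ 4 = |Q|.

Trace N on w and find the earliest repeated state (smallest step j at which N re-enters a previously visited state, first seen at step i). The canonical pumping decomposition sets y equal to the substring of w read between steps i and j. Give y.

Run of N on w = b b a a b:
  step 0: p0  (start)
  step 1: p2  (read b: p0→p2)
  step 2: p3  (read b: p2→p3)
  step 3: p2  (read a: p3→p2)   ← first repeat (p2 seen earlier)
  step 4: p2  (read a: p2→p2)
  step 5: p3  (read b: p2→p3)

So i = 1, j = 3, giving x = w[0:1] = b, y = w[1:3] = ba, z = w[3:5] = ab.
Check: |xy| = 3 ≤ 4 and |y| = 2 ≥ 1. Reading y takes N from p2 back to p2, so every xyⁱz is accepted.

ba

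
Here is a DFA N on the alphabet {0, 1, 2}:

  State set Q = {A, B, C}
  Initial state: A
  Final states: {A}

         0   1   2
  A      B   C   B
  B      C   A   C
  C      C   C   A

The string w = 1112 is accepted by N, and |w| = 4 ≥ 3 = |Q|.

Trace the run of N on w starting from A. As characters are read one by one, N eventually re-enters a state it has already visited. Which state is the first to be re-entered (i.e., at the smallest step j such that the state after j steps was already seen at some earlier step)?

State sequence: A -1-> C -1-> C -1-> C -2-> A
First repeat at step 2: C was already visited.

The earliest repeat is at step j = 2: N is in C, which it already visited at step i = 1.
The DFA has 3 states, so the proof of the pumping lemma guarantees a repeated state among the first 3+1 visited; the segment between the two visits is the pumpable y.

C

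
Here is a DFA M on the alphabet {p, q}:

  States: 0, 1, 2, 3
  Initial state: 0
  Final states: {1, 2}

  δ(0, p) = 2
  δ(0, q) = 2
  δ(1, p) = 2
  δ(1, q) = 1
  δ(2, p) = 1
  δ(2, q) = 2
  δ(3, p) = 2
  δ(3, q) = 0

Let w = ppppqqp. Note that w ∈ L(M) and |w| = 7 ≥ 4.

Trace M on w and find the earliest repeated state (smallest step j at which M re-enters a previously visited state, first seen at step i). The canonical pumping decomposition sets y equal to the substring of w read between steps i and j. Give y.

State sequence: 0 -p-> 2 -p-> 1 -p-> 2 -p-> 1 -q-> 1 -q-> 1 -p-> 2
First repeat at step 3: 2 was already visited.

So i = 1, j = 3, giving x = w[0:1] = p, y = w[1:3] = pp, z = w[3:7] = pqqp.
Check: |xy| = 3 ≤ 4 and |y| = 2 ≥ 1. Reading y takes M from 2 back to 2, so every xyⁱz is accepted.
Since M has 4 states, any run of length ≥ 4 visits 4+1 states, so by pigeonhole some state repeats within the first 4 steps — that repeat gives the pumpable loop.

pp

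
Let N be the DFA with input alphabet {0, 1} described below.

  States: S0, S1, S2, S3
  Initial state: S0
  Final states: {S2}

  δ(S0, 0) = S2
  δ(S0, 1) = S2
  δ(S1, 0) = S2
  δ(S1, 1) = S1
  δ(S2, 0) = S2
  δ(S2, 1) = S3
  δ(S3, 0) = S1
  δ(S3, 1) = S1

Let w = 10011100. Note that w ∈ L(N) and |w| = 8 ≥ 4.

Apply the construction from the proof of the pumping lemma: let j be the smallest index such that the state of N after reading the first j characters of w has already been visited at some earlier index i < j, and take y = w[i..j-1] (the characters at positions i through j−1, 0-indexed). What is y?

State sequence: S0 -1-> S2 -0-> S2 -0-> S2 -1-> S3 -1-> S1 -1-> S1 -0-> S2 -0-> S2
First repeat at step 2: S2 was already visited.

So i = 1, j = 2, giving x = w[0:1] = 1, y = w[1:2] = 0, z = w[2:8] = 011100.
Check: |xy| = 2 ≤ 4 and |y| = 1 ≥ 1. Reading y takes N from S2 back to S2, so every xyⁱz is accepted.
With |Q| = 4, pigeonhole forces a state repeat no later than step 4; the substring read between the first and second visits to that state can be pumped.

0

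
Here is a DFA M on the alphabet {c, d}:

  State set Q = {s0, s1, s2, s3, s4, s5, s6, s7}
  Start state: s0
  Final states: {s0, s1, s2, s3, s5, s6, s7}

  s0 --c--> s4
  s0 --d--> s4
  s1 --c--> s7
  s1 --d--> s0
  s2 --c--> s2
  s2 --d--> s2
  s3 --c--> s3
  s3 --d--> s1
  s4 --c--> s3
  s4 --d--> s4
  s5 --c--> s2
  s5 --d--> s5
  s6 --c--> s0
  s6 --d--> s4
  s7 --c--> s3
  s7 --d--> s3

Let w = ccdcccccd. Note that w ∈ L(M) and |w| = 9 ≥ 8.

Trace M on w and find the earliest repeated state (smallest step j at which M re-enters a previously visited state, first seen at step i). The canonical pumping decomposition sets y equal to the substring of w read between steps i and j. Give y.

Run of M on w = c c d c c c c c d:
  step 0: s0  (start)
  step 1: s4  (read c: s0→s4)
  step 2: s3  (read c: s4→s3)
  step 3: s1  (read d: s3→s1)
  step 4: s7  (read c: s1→s7)
  step 5: s3  (read c: s7→s3)   ← first repeat (s3 seen earlier)
  step 6: s3  (read c: s3→s3)
  step 7: s3  (read c: s3→s3)
  step 8: s3  (read c: s3→s3)
  step 9: s1  (read d: s3→s1)

So i = 2, j = 5, giving x = w[0:2] = cc, y = w[2:5] = dcc, z = w[5:9] = cccd.
Check: |xy| = 5 ≤ 8 and |y| = 3 ≥ 1. Reading y takes M from s3 back to s3, so every xyⁱz is accepted.

dcc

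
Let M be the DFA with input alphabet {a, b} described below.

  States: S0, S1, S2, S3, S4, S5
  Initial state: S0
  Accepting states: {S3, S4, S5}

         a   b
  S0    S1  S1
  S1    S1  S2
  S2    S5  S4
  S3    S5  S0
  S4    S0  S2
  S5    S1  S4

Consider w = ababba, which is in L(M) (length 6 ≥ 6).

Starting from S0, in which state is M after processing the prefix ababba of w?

Run of M on the first 6 characters of w = a b a b b a:
  step 0: S0  (start)
  step 1: S1  (read a: S0→S1)
  step 2: S2  (read b: S1→S2)
  step 3: S5  (read a: S2→S5)
  step 4: S4  (read b: S5→S4)
  step 5: S2  (read b: S4→S2)
  step 6: S5  (read a: S2→S5)

After reading 6 characters, M is in state S5.

S5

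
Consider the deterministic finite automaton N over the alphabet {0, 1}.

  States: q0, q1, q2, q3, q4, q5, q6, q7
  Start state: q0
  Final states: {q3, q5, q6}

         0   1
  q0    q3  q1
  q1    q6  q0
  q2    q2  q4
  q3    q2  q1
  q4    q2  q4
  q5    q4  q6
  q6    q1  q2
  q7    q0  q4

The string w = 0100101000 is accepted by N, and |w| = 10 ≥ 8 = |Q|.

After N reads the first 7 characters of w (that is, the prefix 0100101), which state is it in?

State sequence: q0 -0-> q3 -1-> q1 -0-> q6 -0-> q1 -1-> q0 -0-> q3 -1-> q1

After reading 7 characters, N is in state q1.

q1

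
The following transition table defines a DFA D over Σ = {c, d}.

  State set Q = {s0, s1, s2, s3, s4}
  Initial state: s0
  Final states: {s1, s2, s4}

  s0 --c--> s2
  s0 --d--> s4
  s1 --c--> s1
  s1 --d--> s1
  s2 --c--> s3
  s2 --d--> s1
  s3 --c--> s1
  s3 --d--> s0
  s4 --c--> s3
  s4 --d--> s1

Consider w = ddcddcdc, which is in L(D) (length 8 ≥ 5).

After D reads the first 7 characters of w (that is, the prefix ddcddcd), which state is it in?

s1

State sequence: s0 -d-> s4 -d-> s1 -c-> s1 -d-> s1 -d-> s1 -c-> s1 -d-> s1

After reading 7 characters, D is in state s1.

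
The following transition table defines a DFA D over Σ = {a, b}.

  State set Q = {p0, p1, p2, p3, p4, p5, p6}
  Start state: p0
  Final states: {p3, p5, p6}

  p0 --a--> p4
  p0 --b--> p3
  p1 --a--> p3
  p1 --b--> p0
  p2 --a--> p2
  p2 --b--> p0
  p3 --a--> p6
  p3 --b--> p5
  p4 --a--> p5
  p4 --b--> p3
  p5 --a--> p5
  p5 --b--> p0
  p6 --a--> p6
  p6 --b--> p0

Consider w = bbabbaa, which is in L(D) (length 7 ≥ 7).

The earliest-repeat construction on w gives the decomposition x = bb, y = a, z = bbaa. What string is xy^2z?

bbaabbaa

xy^2z = bb·a·a·bbaa = bbaabbaa.
Reading y = a takes D from p5 back to p5, so after x·y·y the machine is still in p5, and z then leads to the accepting state p6. Hence bbaabbaa ∈ L(D).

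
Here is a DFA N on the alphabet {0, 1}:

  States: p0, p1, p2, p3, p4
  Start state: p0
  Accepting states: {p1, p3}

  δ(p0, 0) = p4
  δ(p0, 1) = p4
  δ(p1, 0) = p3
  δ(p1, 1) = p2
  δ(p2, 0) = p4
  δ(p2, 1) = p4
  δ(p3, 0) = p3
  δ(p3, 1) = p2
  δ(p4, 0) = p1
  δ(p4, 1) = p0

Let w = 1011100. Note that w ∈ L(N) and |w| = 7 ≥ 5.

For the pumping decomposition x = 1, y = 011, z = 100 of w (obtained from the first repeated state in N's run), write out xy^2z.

xy^2z = 1·011·011·100 = 1011011100.
Reading y = 011 takes N from p4 back to p4, so after x·y·y the machine is still in p4, and z then leads to the accepting state p1. Hence 1011011100 ∈ L(N).

1011011100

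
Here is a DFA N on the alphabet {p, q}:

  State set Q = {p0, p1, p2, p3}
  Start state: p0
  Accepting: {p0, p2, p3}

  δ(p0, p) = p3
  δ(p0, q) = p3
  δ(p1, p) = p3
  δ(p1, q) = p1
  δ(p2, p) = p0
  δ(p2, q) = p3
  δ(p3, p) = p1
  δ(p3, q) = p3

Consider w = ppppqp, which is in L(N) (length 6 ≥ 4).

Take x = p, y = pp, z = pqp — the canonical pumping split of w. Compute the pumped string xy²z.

xy^2z = p·pp·pp·pqp = ppppppqp.
Reading y = pp takes N from p3 back to p3, so after x·y·y the machine is still in p3, and z then leads to the accepting state p3. Hence ppppppqp ∈ L(N).

ppppppqp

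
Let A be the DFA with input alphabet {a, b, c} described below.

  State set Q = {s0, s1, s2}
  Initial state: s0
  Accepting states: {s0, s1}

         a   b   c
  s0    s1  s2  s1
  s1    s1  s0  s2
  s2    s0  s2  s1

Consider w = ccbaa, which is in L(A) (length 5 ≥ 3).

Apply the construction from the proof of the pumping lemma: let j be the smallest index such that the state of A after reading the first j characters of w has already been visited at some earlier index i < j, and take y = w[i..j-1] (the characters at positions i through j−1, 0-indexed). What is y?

b

State sequence: s0 -c-> s1 -c-> s2 -b-> s2 -a-> s0 -a-> s1
First repeat at step 3: s2 was already visited.

So i = 2, j = 3, giving x = w[0:2] = cc, y = w[2:3] = b, z = w[3:5] = aa.
Check: |xy| = 3 ≤ 3 and |y| = 1 ≥ 1. Reading y takes A from s2 back to s2, so every xyⁱz is accepted.
The DFA has 3 states, so the proof of the pumping lemma guarantees a repeated state among the first 3+1 visited; the segment between the two visits is the pumpable y.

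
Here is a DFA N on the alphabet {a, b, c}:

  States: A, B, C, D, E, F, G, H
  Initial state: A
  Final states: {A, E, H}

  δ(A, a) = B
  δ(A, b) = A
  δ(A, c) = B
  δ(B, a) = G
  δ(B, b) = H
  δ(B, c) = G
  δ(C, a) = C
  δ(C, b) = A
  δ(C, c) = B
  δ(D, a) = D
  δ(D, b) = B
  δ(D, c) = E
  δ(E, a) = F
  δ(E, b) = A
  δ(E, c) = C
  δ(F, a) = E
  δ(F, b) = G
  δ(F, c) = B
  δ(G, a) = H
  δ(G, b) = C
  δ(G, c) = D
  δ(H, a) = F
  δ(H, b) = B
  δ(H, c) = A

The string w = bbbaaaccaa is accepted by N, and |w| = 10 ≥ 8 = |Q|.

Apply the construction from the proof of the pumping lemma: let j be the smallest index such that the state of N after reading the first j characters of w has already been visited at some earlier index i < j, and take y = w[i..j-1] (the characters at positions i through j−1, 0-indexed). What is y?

Run of N on w = b b b a a a c c a a:
  step 0: A  (start)
  step 1: A  (read b: A→A)   ← first repeat (A seen earlier)
  step 2: A  (read b: A→A)
  step 3: A  (read b: A→A)
  step 4: B  (read a: A→B)
  step 5: G  (read a: B→G)
  step 6: H  (read a: G→H)
  step 7: A  (read c: H→A)
  step 8: B  (read c: A→B)
  step 9: G  (read a: B→G)
  step 10: H  (read a: G→H)

So i = 0, j = 1, giving x = w[0:0] = ε, y = w[0:1] = b, z = w[1:10] = bbaaaccaa.
Check: |xy| = 1 ≤ 8 and |y| = 1 ≥ 1. Reading y takes N from A back to A, so every xyⁱz is accepted.
Pumping length from the standard proof: p = 8 (the number of states). The repeated state found above gives |xy| = j ≤ 8 and |y| = j − i ≥ 1.

b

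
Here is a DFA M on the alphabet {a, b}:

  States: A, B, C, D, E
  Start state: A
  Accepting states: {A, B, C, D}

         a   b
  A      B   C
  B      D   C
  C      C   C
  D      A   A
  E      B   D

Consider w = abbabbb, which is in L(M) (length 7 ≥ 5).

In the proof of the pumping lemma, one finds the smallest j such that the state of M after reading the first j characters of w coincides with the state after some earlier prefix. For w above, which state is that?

State sequence: A -a-> B -b-> C -b-> C -a-> C -b-> C -b-> C -b-> C
First repeat at step 3: C was already visited.

The earliest repeat is at step j = 3: M is in C, which it already visited at step i = 2.
Since M has 5 states, any run of length ≥ 5 visits 5+1 states, so by pigeonhole some state repeats within the first 5 steps — that repeat gives the pumpable loop.

C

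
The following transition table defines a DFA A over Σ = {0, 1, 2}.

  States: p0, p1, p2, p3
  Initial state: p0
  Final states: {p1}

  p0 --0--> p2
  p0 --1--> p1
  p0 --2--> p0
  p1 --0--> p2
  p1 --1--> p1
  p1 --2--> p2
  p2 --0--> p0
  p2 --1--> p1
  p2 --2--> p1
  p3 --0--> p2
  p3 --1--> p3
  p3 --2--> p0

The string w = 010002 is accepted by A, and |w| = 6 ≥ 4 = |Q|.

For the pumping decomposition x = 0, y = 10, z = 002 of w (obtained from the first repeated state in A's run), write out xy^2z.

01010002

xy^2z = 0·10·10·002 = 01010002.
Reading y = 10 takes A from p2 back to p2, so after x·y·y the machine is still in p2, and z then leads to the accepting state p1. Hence 01010002 ∈ L(A).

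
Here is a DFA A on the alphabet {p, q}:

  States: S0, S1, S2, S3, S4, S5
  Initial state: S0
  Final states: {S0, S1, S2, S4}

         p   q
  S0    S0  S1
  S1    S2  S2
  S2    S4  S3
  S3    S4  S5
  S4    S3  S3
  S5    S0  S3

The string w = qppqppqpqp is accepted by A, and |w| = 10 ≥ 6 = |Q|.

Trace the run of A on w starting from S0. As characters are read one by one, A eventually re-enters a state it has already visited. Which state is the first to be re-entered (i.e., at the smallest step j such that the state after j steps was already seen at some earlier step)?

S4

State sequence: S0 -q-> S1 -p-> S2 -p-> S4 -q-> S3 -p-> S4 -p-> S3 -q-> S5 -p-> S0 -q-> S1 -p-> S2
First repeat at step 5: S4 was already visited.

The earliest repeat is at step j = 5: A is in S4, which it already visited at step i = 3.
Pumping length from the standard proof: p = 6 (the number of states). The repeated state found above gives |xy| = j ≤ 6 and |y| = j − i ≥ 1.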